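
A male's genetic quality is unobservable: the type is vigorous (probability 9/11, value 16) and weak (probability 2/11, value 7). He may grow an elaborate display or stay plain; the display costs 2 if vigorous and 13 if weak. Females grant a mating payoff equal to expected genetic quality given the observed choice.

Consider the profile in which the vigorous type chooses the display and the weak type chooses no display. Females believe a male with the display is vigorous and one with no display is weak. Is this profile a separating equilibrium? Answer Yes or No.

Yes

Under these beliefs, the display earns mating payoff 16 and no display earns mating payoff 7.
vigorous: the display nets 16 − 2 = 14; no display nets 7. vigorous prefers the display.
weak: the display nets 16 − 13 = 3; no display nets 7. weak prefers no display.
Neither type deviates, so the separating profile is an equilibrium.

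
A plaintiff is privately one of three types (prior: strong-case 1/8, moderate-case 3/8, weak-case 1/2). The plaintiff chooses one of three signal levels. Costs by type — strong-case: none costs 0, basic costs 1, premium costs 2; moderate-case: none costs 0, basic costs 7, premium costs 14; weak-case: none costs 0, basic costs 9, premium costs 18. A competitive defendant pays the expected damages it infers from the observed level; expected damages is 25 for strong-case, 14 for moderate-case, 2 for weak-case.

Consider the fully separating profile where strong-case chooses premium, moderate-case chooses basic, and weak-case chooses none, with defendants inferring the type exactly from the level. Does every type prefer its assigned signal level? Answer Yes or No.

No

Separating settlements: premium → 25, basic → 14, none → 2.
strong-case (assigned premium): none: 2 − 0 = 2; basic: 14 − 1 = 13; premium: 25 − 2 = 23. strong-case stays.
moderate-case (assigned basic): none: 2 − 0 = 2; basic: 14 − 7 = 7; premium: 25 − 14 = 11. moderate-case prefers premium.
weak-case (assigned none): none: 2 − 0 = 2; basic: 14 − 9 = 5; premium: 25 − 18 = 7. weak-case prefers premium.
At least one type deviates; the separating profile fails.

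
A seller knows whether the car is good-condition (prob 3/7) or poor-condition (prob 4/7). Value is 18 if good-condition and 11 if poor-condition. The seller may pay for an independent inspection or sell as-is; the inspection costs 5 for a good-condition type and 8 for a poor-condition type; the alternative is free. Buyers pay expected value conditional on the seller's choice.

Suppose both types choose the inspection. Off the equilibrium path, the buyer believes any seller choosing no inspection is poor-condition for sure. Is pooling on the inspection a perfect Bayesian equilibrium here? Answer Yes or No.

On path, the buyer holds the prior and pays 3/7·18 + 4/7·11 = 14. Off path (no inspection), believing poor-condition, it pays 11.
good-condition: the inspection nets 14 − 5 = 9; no inspection nets 11. good-condition would deviate.
poor-condition: the inspection nets 14 − 8 = 6; no inspection nets 11. poor-condition would deviate.
A type deviates, so pooling fails.

No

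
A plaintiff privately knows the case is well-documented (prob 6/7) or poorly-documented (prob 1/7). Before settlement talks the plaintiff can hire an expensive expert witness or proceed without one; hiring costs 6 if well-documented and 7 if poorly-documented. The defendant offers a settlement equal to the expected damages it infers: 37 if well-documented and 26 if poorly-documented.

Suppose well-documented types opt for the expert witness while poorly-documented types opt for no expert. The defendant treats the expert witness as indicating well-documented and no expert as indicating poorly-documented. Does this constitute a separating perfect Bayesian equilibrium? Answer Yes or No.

No

Under these beliefs, the expert witness earns settlement 37 and no expert earns settlement 26.
well-documented: the expert witness nets 37 − 6 = 31; no expert nets 26. well-documented prefers the expert witness.
poorly-documented: the expert witness nets 37 − 7 = 30; no expert nets 26. poorly-documented would deviate to the expert witness.
poorly-documented has a profitable deviation, so the profile is not an equilibrium.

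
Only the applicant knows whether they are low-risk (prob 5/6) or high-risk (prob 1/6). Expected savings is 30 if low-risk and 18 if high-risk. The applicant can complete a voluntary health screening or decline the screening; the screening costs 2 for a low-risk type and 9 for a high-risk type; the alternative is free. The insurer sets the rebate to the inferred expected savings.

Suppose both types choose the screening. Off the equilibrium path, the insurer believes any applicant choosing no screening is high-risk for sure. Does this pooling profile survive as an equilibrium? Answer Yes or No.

On path, the insurer holds the prior and pays 5/6·30 + 1/6·18 = 28. Off path (no screening), believing high-risk, it pays 18.
low-risk: the screening nets 28 − 2 = 26; no screening nets 18. low-risk stays.
high-risk: the screening nets 28 − 9 = 19; no screening nets 18. high-risk stays.
No type deviates, so pooling is sustained.

Yes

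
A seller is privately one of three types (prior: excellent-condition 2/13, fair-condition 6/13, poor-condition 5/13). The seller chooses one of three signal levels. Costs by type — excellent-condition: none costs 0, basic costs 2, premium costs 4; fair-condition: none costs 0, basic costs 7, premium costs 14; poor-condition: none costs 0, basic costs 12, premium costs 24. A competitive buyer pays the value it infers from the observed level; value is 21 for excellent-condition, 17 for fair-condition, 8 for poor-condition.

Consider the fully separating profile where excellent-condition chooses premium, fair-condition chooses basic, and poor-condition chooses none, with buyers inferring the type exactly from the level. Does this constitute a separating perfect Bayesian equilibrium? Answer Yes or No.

Yes

Separating prices: premium → 21, basic → 17, none → 8.
excellent-condition (assigned premium): none: 8 − 0 = 8; basic: 17 − 2 = 15; premium: 21 − 4 = 17. excellent-condition stays.
fair-condition (assigned basic): none: 8 − 0 = 8; basic: 17 − 7 = 10; premium: 21 − 14 = 7. fair-condition stays.
poor-condition (assigned none): none: 8 − 0 = 8; basic: 17 − 12 = 5; premium: 21 − 24 = -3. poor-condition stays.
Every type prefers its assigned level; separation holds.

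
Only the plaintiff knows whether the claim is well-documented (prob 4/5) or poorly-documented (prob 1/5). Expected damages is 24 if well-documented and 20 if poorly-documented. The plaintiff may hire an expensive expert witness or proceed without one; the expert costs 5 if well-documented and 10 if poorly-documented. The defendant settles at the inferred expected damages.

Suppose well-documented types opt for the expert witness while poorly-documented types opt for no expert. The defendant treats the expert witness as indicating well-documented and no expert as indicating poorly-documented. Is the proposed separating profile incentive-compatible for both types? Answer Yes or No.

No

Under these beliefs, the expert witness earns settlement 24 and no expert earns settlement 20.
well-documented: the expert witness nets 24 − 5 = 19; no expert nets 20. well-documented would deviate to no expert.
poorly-documented: the expert witness nets 24 − 10 = 14; no expert nets 20. poorly-documented prefers no expert.
well-documented has a profitable deviation, so the profile is not an equilibrium.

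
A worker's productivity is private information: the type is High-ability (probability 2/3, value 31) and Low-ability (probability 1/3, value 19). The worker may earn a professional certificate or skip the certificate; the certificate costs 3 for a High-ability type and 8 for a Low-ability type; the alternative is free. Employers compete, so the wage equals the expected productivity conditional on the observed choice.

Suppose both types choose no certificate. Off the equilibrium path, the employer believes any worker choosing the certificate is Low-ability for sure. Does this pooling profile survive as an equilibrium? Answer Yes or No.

On path, the employer holds the prior and pays 2/3·31 + 1/3·19 = 27. Off path (the certificate), believing Low-ability, it pays 19.
High-ability: no certificate nets 27; the certificate nets 19 − 3 = 16. High-ability stays.
Low-ability: no certificate nets 27; the certificate nets 19 − 8 = 11. Low-ability stays.
No type deviates, so pooling is sustained.

Yes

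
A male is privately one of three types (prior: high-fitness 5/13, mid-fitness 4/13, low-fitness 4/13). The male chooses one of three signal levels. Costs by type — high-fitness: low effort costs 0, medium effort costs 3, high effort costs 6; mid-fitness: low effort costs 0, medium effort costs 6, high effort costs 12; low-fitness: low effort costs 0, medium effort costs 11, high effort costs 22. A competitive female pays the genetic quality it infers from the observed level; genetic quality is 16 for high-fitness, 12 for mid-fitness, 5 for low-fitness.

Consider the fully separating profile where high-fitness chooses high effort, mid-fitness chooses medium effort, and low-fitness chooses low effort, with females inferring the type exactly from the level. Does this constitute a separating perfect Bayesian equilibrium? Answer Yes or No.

Yes

Separating mating payoffs: high effort → 16, medium effort → 12, low effort → 5.
high-fitness (assigned high effort): low effort: 5 − 0 = 5; medium effort: 12 − 3 = 9; high effort: 16 − 6 = 10. high-fitness stays.
mid-fitness (assigned medium effort): low effort: 5 − 0 = 5; medium effort: 12 − 6 = 6; high effort: 16 − 12 = 4. mid-fitness stays.
low-fitness (assigned low effort): low effort: 5 − 0 = 5; medium effort: 12 − 11 = 1; high effort: 16 − 22 = -6. low-fitness stays.
Every type prefers its assigned level; separation holds.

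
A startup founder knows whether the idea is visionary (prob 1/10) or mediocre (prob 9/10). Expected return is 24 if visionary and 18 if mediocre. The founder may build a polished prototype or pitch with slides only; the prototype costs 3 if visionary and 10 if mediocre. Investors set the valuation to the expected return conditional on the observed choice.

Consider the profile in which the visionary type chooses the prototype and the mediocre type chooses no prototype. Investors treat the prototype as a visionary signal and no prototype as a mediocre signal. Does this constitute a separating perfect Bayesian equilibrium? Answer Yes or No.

Under these beliefs, the prototype earns valuation 24 and no prototype earns valuation 18.
visionary: the prototype nets 24 − 3 = 21; no prototype nets 18. visionary prefers the prototype.
mediocre: the prototype nets 24 − 10 = 14; no prototype nets 18. mediocre prefers no prototype.
Neither type deviates, so the separating profile is an equilibrium.

Yes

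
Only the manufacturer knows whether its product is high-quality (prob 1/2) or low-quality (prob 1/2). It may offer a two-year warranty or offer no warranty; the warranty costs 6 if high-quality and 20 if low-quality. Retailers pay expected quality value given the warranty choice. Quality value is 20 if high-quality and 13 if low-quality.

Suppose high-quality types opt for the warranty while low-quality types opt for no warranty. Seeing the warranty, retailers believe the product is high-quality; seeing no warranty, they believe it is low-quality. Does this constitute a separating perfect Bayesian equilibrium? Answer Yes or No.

Under these beliefs, the warranty earns price 20 and no warranty earns price 13.
high-quality: the warranty nets 20 − 6 = 14; no warranty nets 13. high-quality prefers the warranty.
low-quality: the warranty nets 20 − 20 = 0; no warranty nets 13. low-quality prefers no warranty.
Neither type deviates, so the separating profile is an equilibrium.

Yes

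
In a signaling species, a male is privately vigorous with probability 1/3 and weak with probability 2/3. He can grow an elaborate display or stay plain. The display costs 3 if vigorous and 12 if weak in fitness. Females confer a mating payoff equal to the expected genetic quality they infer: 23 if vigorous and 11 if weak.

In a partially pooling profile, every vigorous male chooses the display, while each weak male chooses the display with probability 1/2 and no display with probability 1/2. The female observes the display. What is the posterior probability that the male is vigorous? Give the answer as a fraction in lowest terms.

1/2

P(the display) = (1/3)·1 + (2/3)·(1/2) = 2/3.
By Bayes' rule, P(vigorous | the display) = (1/3) / (2/3) = 1/2.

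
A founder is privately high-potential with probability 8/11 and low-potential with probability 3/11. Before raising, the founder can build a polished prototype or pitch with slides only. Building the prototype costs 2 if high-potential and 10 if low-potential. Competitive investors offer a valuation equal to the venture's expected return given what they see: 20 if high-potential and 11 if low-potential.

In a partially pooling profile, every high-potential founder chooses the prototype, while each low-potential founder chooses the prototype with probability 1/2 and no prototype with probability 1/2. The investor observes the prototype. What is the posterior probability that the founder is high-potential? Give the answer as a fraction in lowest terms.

P(the prototype) = (8/11)·1 + (3/11)·(1/2) = 19/22.
By Bayes' rule, P(high-potential | the prototype) = (8/11) / (19/22) = 16/19.

16/19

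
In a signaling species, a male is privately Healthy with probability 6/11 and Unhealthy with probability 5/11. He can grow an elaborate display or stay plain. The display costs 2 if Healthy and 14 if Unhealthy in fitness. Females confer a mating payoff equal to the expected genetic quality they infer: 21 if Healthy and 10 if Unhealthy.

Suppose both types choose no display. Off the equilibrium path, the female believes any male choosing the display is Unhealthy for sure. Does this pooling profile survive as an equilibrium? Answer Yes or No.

Yes

On path, the female holds the prior and pays 6/11·21 + 5/11·10 = 16. Off path (the display), believing Unhealthy, it pays 10.
Healthy: no display nets 16; the display nets 10 − 2 = 8. Healthy stays.
Unhealthy: no display nets 16; the display nets 10 − 14 = -4. Unhealthy stays.
No type deviates, so pooling is sustained.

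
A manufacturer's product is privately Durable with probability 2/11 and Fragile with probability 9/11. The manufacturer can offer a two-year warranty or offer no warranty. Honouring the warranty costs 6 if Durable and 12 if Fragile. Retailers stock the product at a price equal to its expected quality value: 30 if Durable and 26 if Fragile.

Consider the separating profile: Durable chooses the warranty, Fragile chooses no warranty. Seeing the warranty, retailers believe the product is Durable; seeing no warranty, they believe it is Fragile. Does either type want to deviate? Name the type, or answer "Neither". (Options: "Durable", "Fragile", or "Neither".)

Durable

The warranty pays 30; no warranty pays 26.
Durable: assigned the warranty, nets 30 − 6 = 24; deviating to no warranty nets 26.
Fragile: assigned no warranty, nets 26; deviating to the warranty nets 30 − 12 = 18.
The Durable type gains 2 by deviating.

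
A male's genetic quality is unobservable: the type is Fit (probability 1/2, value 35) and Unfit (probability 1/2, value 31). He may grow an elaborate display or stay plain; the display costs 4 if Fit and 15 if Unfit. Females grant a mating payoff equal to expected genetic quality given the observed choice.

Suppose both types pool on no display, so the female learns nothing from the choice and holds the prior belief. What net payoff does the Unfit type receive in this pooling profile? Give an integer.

33

Pooled mating payoff = 1/2·35 + 1/2·31 = 33.
Unfit pays no cost for no display, so net payoff = 33.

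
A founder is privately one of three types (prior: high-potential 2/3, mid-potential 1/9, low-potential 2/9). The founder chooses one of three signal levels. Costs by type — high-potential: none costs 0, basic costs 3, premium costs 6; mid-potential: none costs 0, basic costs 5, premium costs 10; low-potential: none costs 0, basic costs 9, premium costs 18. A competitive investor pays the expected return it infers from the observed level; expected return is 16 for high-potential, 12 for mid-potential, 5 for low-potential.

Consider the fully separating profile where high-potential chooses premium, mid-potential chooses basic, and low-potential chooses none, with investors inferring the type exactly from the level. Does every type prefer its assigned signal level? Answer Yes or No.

Separating valuations: premium → 16, basic → 12, none → 5.
high-potential (assigned premium): none: 5 − 0 = 5; basic: 12 − 3 = 9; premium: 16 − 6 = 10. high-potential stays.
mid-potential (assigned basic): none: 5 − 0 = 5; basic: 12 − 5 = 7; premium: 16 − 10 = 6. mid-potential stays.
low-potential (assigned none): none: 5 − 0 = 5; basic: 12 − 9 = 3; premium: 16 − 18 = -2. low-potential stays.
Every type prefers its assigned level; separation holds.

Yes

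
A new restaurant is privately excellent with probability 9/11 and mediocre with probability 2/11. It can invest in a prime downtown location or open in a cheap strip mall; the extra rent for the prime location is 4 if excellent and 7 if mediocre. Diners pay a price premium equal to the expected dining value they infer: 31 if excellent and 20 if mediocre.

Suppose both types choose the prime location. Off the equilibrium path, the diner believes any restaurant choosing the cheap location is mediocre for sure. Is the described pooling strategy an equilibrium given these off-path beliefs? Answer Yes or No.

Yes

On path, the diner holds the prior and pays 9/11·31 + 2/11·20 = 29. Off path (the cheap location), believing mediocre, it pays 20.
excellent: the prime location nets 29 − 4 = 25; the cheap location nets 20. excellent stays.
mediocre: the prime location nets 29 − 7 = 22; the cheap location nets 20. mediocre stays.
No type deviates, so pooling is sustained.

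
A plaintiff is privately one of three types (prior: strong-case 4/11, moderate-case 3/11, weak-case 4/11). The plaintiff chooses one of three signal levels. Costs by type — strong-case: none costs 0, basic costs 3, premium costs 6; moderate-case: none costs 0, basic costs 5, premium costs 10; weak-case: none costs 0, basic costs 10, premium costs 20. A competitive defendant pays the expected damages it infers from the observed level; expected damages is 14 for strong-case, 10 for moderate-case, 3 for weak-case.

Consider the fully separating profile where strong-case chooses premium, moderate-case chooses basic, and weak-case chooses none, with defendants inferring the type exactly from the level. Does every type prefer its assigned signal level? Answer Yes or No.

Separating settlements: premium → 14, basic → 10, none → 3.
strong-case (assigned premium): none: 3 − 0 = 3; basic: 10 − 3 = 7; premium: 14 − 6 = 8. strong-case stays.
moderate-case (assigned basic): none: 3 − 0 = 3; basic: 10 − 5 = 5; premium: 14 − 10 = 4. moderate-case stays.
weak-case (assigned none): none: 3 − 0 = 3; basic: 10 − 10 = 0; premium: 14 − 20 = -6. weak-case stays.
Every type prefers its assigned level; separation holds.

Yes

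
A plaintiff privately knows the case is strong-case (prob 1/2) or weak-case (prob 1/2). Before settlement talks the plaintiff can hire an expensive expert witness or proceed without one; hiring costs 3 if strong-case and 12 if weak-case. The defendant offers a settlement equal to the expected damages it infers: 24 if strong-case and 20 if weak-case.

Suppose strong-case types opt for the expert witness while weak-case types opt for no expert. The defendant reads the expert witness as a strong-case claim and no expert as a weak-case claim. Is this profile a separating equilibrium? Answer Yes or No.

Yes

Under these beliefs, the expert witness earns settlement 24 and no expert earns settlement 20.
strong-case: the expert witness nets 24 − 3 = 21; no expert nets 20. strong-case prefers the expert witness.
weak-case: the expert witness nets 24 − 12 = 12; no expert nets 20. weak-case prefers no expert.
Neither type deviates, so the separating profile is an equilibrium.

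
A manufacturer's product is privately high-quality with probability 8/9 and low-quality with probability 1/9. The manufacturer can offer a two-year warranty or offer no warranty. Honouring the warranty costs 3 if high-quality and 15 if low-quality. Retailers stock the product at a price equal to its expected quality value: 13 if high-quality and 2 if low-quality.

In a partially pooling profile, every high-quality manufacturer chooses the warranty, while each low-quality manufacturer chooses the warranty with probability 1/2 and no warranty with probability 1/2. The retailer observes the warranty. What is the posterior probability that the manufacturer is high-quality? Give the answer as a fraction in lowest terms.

P(the warranty) = (8/9)·1 + (1/9)·(1/2) = 17/18.
By Bayes' rule, P(high-quality | the warranty) = (8/9) / (17/18) = 16/17.

16/17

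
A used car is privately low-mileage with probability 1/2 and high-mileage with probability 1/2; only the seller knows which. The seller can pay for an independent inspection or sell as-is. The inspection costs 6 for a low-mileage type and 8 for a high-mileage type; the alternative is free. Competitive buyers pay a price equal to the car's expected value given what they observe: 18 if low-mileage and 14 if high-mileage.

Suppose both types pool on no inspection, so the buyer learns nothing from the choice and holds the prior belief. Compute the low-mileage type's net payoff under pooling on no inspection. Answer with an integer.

Pooled price = 1/2·18 + 1/2·14 = 16.
low-mileage pays no cost for no inspection, so net payoff = 16.

16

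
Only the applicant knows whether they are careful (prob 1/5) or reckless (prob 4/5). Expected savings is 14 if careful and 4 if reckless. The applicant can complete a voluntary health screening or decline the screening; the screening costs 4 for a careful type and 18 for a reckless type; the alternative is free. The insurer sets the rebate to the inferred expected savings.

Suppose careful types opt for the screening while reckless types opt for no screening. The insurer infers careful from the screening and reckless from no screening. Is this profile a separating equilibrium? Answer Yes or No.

Yes

Under these beliefs, the screening earns rebate 14 and no screening earns rebate 4.
careful: the screening nets 14 − 4 = 10; no screening nets 4. careful prefers the screening.
reckless: the screening nets 14 − 18 = -4; no screening nets 4. reckless prefers no screening.
Neither type deviates, so the separating profile is an equilibrium.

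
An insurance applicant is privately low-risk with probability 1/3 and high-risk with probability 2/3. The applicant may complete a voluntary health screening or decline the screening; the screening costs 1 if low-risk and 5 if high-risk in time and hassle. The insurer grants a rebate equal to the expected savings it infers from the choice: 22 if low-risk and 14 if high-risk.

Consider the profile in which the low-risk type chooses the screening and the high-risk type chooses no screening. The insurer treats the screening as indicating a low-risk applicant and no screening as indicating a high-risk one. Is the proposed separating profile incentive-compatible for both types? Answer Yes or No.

Under these beliefs, the screening earns rebate 22 and no screening earns rebate 14.
low-risk: the screening nets 22 − 1 = 21; no screening nets 14. low-risk prefers the screening.
high-risk: the screening nets 22 − 5 = 17; no screening nets 14. high-risk would deviate to the screening.
high-risk has a profitable deviation, so the profile is not an equilibrium.

No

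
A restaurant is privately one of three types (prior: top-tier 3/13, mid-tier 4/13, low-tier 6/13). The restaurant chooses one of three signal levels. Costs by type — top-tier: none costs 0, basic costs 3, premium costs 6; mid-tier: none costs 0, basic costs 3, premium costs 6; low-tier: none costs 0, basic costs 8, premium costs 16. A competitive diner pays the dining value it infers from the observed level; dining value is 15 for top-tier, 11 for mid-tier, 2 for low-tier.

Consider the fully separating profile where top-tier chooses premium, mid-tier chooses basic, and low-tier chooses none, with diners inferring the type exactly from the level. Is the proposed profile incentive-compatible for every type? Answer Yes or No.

No

Separating price premiums: premium → 15, basic → 11, none → 2.
top-tier (assigned premium): none: 2 − 0 = 2; basic: 11 − 3 = 8; premium: 15 − 6 = 9. top-tier stays.
mid-tier (assigned basic): none: 2 − 0 = 2; basic: 11 − 3 = 8; premium: 15 − 6 = 9. mid-tier prefers premium.
low-tier (assigned none): none: 2 − 0 = 2; basic: 11 − 8 = 3; premium: 15 − 16 = -1. low-tier prefers basic.
At least one type deviates; the separating profile fails.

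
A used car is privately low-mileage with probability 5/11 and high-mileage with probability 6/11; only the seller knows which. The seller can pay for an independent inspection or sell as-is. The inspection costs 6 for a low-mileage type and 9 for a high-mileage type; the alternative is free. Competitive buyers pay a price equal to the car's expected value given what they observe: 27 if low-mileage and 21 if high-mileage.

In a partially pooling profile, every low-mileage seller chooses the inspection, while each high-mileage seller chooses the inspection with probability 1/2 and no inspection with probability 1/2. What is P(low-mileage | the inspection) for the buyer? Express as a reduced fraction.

P(the inspection) = (5/11)·1 + (6/11)·(1/2) = 8/11.
By Bayes' rule, P(low-mileage | the inspection) = (5/11) / (8/11) = 5/8.

5/8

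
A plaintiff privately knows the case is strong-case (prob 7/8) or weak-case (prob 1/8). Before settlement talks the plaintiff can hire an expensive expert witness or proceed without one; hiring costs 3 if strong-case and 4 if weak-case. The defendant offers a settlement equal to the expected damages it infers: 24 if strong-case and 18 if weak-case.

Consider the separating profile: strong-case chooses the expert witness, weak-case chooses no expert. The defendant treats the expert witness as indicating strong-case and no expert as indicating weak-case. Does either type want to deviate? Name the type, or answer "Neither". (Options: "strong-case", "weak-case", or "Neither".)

weak-case

The expert witness pays 24; no expert pays 18.
strong-case: assigned the expert witness, nets 24 − 3 = 21; deviating to no expert nets 18.
weak-case: assigned no expert, nets 18; deviating to the expert witness nets 24 − 4 = 20.
The weak-case type gains 2 by deviating.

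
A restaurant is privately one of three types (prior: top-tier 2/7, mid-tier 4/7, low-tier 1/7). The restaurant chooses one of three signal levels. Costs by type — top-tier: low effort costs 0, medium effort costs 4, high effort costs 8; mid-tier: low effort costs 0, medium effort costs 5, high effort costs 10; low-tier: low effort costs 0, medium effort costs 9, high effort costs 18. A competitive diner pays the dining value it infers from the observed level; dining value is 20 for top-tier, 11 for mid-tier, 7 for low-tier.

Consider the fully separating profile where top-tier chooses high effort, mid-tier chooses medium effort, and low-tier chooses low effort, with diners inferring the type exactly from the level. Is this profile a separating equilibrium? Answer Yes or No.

No

Separating price premiums: high effort → 20, medium effort → 11, low effort → 7.
top-tier (assigned high effort): low effort: 7 − 0 = 7; medium effort: 11 − 4 = 7; high effort: 20 − 8 = 12. top-tier stays.
mid-tier (assigned medium effort): low effort: 7 − 0 = 7; medium effort: 11 − 5 = 6; high effort: 20 − 10 = 10. mid-tier prefers high effort.
low-tier (assigned low effort): low effort: 7 − 0 = 7; medium effort: 11 − 9 = 2; high effort: 20 − 18 = 2. low-tier stays.
At least one type deviates; the separating profile fails.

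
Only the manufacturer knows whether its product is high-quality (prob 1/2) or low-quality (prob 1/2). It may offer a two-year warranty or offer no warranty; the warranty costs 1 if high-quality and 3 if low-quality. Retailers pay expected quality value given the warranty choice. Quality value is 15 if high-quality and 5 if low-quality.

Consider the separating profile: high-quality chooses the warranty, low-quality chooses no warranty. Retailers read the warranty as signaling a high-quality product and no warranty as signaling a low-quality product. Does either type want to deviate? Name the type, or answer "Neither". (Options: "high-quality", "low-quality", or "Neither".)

The warranty pays 15; no warranty pays 5.
high-quality: assigned the warranty, nets 15 − 1 = 14; deviating to no warranty nets 5.
low-quality: assigned no warranty, nets 5; deviating to the warranty nets 15 − 3 = 12.
The low-quality type gains 7 by deviating.

low-quality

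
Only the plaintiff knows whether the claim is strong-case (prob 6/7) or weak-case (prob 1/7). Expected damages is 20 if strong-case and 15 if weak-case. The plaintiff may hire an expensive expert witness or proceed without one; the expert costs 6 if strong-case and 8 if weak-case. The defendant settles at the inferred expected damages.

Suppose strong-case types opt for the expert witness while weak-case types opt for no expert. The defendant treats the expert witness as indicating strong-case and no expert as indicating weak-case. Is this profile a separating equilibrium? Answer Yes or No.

Under these beliefs, the expert witness earns settlement 20 and no expert earns settlement 15.
strong-case: the expert witness nets 20 − 6 = 14; no expert nets 15. strong-case would deviate to no expert.
weak-case: the expert witness nets 20 − 8 = 12; no expert nets 15. weak-case prefers no expert.
strong-case has a profitable deviation, so the profile is not an equilibrium.

No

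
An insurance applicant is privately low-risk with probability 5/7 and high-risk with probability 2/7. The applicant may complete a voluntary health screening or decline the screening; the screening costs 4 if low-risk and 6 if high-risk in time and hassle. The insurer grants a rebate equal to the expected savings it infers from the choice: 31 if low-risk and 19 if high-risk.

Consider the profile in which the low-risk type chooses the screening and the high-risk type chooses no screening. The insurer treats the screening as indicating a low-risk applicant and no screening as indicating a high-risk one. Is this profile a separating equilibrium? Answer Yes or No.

Under these beliefs, the screening earns rebate 31 and no screening earns rebate 19.
low-risk: the screening nets 31 − 4 = 27; no screening nets 19. low-risk prefers the screening.
high-risk: the screening nets 31 − 6 = 25; no screening nets 19. high-risk would deviate to the screening.
high-risk has a profitable deviation, so the profile is not an equilibrium.

No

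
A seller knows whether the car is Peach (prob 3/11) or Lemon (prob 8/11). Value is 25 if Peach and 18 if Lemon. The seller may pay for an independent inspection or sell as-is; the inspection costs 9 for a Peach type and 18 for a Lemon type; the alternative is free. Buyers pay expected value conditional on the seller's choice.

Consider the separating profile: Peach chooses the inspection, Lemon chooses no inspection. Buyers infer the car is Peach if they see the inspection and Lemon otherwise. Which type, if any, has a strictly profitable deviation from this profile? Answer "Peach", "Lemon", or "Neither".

Peach

The inspection pays 25; no inspection pays 18.
Peach: assigned the inspection, nets 25 − 9 = 16; deviating to no inspection nets 18.
Lemon: assigned no inspection, nets 18; deviating to the inspection nets 25 − 18 = 7.
The Peach type gains 2 by deviating.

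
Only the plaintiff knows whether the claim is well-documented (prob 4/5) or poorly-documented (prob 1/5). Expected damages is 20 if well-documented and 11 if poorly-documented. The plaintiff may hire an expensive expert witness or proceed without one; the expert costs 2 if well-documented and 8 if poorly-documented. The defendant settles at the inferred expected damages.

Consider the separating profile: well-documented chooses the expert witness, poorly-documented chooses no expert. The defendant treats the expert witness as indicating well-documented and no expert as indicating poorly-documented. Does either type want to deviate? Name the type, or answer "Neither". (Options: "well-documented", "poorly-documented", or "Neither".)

poorly-documented

The expert witness pays 20; no expert pays 11.
well-documented: assigned the expert witness, nets 20 − 2 = 18; deviating to no expert nets 11.
poorly-documented: assigned no expert, nets 11; deviating to the expert witness nets 20 − 8 = 12.
The poorly-documented type gains 1 by deviating.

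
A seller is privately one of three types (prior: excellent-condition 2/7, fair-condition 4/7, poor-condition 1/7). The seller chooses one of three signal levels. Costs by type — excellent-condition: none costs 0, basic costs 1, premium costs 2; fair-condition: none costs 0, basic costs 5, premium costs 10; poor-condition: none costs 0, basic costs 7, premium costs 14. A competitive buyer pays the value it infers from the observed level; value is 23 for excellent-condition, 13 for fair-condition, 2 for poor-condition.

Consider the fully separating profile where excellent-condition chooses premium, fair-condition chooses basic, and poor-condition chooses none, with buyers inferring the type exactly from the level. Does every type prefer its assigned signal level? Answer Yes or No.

Separating prices: premium → 23, basic → 13, none → 2.
excellent-condition (assigned premium): none: 2 − 0 = 2; basic: 13 − 1 = 12; premium: 23 − 2 = 21. excellent-condition stays.
fair-condition (assigned basic): none: 2 − 0 = 2; basic: 13 − 5 = 8; premium: 23 − 10 = 13. fair-condition prefers premium.
poor-condition (assigned none): none: 2 − 0 = 2; basic: 13 − 7 = 6; premium: 23 − 14 = 9. poor-condition prefers premium.
At least one type deviates; the separating profile fails.

No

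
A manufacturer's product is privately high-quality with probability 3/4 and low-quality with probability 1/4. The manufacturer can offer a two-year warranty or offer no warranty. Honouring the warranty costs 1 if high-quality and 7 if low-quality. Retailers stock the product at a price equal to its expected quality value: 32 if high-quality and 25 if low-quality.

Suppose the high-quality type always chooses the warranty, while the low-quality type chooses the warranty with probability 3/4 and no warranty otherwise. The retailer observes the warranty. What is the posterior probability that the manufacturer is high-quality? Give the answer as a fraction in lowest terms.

4/5

P(the warranty) = (3/4)·1 + (1/4)·(3/4) = 15/16.
By Bayes' rule, P(high-quality | the warranty) = (3/4) / (15/16) = 4/5.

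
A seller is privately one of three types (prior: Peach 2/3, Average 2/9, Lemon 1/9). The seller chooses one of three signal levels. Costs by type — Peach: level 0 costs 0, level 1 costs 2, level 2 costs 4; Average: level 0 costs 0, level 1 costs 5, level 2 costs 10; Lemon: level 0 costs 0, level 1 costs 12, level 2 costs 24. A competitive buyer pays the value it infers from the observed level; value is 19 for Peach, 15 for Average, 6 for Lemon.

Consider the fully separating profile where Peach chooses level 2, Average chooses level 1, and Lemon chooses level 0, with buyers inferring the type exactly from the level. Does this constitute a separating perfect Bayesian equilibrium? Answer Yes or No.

Separating prices: level 2 → 19, level 1 → 15, level 0 → 6.
Peach (assigned level 2): level 0: 6 − 0 = 6; level 1: 15 − 2 = 13; level 2: 19 − 4 = 15. Peach stays.
Average (assigned level 1): level 0: 6 − 0 = 6; level 1: 15 − 5 = 10; level 2: 19 − 10 = 9. Average stays.
Lemon (assigned level 0): level 0: 6 − 0 = 6; level 1: 15 − 12 = 3; level 2: 19 − 24 = -5. Lemon stays.
Every type prefers its assigned level; separation holds.

Yes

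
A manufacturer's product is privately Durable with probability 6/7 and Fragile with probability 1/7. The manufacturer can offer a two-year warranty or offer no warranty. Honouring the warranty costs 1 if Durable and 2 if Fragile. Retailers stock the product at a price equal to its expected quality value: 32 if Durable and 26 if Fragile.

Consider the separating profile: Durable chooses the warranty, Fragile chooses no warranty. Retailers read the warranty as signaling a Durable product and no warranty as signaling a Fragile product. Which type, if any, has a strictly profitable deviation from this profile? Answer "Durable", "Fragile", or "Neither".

Fragile

The warranty pays 32; no warranty pays 26.
Durable: assigned the warranty, nets 32 − 1 = 31; deviating to no warranty nets 26.
Fragile: assigned no warranty, nets 26; deviating to the warranty nets 32 − 2 = 30.
The Fragile type gains 4 by deviating.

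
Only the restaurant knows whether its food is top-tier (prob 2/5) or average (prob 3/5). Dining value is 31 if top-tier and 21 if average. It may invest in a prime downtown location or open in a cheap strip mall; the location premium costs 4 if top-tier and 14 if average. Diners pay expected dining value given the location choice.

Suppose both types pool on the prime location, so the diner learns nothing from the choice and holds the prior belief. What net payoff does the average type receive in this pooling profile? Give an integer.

Pooled price premium = 2/5·31 + 3/5·21 = 25.
average pays cost 14 for the prime location, so net payoff = 25 − 14 = 11.

11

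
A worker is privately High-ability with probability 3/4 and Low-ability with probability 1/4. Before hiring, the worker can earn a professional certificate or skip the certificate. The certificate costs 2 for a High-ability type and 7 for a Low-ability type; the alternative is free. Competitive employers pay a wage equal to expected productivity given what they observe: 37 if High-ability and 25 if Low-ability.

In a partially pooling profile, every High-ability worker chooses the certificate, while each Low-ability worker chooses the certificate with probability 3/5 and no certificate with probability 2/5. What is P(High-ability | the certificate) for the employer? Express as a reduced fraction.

5/6

P(the certificate) = (3/4)·1 + (1/4)·(3/5) = 9/10.
By Bayes' rule, P(High-ability | the certificate) = (3/4) / (9/10) = 5/6.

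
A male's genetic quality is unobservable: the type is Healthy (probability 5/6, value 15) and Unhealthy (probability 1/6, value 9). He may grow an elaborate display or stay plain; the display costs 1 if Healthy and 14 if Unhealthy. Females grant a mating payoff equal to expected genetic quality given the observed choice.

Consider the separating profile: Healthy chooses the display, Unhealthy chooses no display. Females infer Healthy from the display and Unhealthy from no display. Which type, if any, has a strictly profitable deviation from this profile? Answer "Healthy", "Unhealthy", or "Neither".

The display pays 15; no display pays 9.
Healthy: assigned the display, nets 15 − 1 = 14; deviating to no display nets 9.
Unhealthy: assigned no display, nets 9; deviating to the display nets 15 − 14 = 1.
Both types strictly prefer their assigned action; no profitable deviation.

Neither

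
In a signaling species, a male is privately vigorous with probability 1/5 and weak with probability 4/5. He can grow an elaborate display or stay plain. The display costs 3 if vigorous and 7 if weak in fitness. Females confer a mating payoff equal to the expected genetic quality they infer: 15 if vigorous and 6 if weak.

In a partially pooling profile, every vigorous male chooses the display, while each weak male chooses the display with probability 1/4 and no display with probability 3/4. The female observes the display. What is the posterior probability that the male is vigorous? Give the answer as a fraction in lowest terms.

P(the display) = (1/5)·1 + (4/5)·(1/4) = 2/5.
By Bayes' rule, P(vigorous | the display) = (1/5) / (2/5) = 1/2.

1/2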